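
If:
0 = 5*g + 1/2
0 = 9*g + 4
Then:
No Solution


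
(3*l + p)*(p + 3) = 3*l*p + 9*l + p^2 + 3*p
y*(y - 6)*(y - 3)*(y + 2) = y^4 - 7*y^3 + 36*y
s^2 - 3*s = s*(s - 3)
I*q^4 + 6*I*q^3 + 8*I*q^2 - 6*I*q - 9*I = (q + 1)*(q + 3)^2*(I*q - I)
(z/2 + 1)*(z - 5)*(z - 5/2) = z^3/2 - 11*z^2/4 - 5*z/4 + 25/2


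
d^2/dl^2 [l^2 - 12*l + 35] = 2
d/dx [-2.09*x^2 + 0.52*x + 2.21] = 0.52 - 4.18*x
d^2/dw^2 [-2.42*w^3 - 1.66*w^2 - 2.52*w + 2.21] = -14.52*w - 3.32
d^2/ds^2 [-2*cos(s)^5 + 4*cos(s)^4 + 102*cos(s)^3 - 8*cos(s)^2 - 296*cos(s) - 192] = 50*cos(s)^5 - 64*cos(s)^4 - 958*cos(s)^3 + 80*cos(s)^2 + 908*cos(s) - 16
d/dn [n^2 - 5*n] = 2*n - 5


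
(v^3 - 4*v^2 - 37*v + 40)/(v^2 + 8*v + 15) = (v^2 - 9*v + 8)/(v + 3)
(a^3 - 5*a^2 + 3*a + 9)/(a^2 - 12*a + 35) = (a^3 - 5*a^2 + 3*a + 9)/(a^2 - 12*a + 35)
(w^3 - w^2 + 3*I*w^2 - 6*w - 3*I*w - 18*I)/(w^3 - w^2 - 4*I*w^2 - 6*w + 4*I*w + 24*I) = (w + 3*I)/(w - 4*I)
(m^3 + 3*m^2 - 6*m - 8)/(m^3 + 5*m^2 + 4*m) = (m - 2)/m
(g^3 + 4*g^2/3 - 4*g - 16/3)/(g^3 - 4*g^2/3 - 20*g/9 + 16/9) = 3*(g + 2)/(3*g - 2)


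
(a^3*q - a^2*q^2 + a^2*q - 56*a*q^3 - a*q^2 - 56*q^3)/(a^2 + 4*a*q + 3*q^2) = q*(a^3 - a^2*q + a^2 - 56*a*q^2 - a*q - 56*q^2)/(a^2 + 4*a*q + 3*q^2)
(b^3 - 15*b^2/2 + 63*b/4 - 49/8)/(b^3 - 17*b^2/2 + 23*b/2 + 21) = (b^2 - 4*b + 7/4)/(b^2 - 5*b - 6)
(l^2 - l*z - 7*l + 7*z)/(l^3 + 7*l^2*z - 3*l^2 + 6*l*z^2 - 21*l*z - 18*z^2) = (l^2 - l*z - 7*l + 7*z)/(l^3 + 7*l^2*z - 3*l^2 + 6*l*z^2 - 21*l*z - 18*z^2)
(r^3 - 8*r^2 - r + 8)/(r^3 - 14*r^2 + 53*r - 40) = (r + 1)/(r - 5)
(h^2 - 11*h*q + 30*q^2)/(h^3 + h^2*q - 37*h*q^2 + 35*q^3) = (-h + 6*q)/(-h^2 - 6*h*q + 7*q^2)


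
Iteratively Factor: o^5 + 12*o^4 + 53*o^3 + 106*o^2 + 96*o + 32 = (o + 4)*(o^4 + 8*o^3 + 21*o^2 + 22*o + 8) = (o + 4)^2*(o^3 + 4*o^2 + 5*o + 2) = (o + 2)*(o + 4)^2*(o^2 + 2*o + 1) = (o + 1)*(o + 2)*(o + 4)^2*(o + 1)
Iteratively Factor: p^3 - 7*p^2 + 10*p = (p - 2)*(p^2 - 5*p) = (p - 5)*(p - 2)*(p)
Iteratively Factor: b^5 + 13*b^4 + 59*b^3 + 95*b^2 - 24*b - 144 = (b + 3)*(b^4 + 10*b^3 + 29*b^2 + 8*b - 48) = (b - 1)*(b + 3)*(b^3 + 11*b^2 + 40*b + 48) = (b - 1)*(b + 3)*(b + 4)*(b^2 + 7*b + 12) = (b - 1)*(b + 3)^2*(b + 4)*(b + 4)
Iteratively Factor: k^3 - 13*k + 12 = (k + 4)*(k^2 - 4*k + 3) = (k - 3)*(k + 4)*(k - 1)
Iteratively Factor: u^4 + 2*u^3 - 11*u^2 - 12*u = (u - 3)*(u^3 + 5*u^2 + 4*u) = u*(u - 3)*(u^2 + 5*u + 4) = u*(u - 3)*(u + 4)*(u + 1)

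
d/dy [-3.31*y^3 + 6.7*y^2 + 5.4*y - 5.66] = -9.93*y^2 + 13.4*y + 5.4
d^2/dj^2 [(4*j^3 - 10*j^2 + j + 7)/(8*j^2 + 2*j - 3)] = 8*(84*j^3 + 138*j^2 + 129*j + 28)/(512*j^6 + 384*j^5 - 480*j^4 - 280*j^3 + 180*j^2 + 54*j - 27)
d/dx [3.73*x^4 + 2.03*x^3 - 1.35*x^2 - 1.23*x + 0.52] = 14.92*x^3 + 6.09*x^2 - 2.7*x - 1.23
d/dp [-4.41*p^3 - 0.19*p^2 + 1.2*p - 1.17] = -13.23*p^2 - 0.38*p + 1.2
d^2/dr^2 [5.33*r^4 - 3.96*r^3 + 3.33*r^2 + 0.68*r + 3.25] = 63.96*r^2 - 23.76*r + 6.66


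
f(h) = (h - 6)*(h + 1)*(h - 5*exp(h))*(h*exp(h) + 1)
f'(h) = (1 - 5*exp(h))*(h - 6)*(h + 1)*(h*exp(h) + 1) + (h - 6)*(h + 1)*(h - 5*exp(h))*(h*exp(h) + exp(h)) + (h - 6)*(h - 5*exp(h))*(h*exp(h) + 1) + (h + 1)*(h - 5*exp(h))*(h*exp(h) + 1)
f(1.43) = 1507.72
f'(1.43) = 4026.35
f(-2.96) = -47.86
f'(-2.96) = 46.52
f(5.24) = 4402766.19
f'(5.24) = 4572814.40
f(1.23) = 879.53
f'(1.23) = 2390.70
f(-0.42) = 9.99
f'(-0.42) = 27.09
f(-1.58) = -7.74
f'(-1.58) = 15.65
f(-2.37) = -25.33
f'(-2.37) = 30.43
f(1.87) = 4759.01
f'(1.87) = 12148.11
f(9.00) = -88622483034.04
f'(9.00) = -225511137296.13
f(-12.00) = -2375.83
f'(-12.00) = 546.12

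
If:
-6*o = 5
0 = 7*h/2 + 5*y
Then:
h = -10*y/7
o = -5/6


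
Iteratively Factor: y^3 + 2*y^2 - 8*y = (y - 2)*(y^2 + 4*y) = y*(y - 2)*(y + 4)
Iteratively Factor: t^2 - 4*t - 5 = (t + 1)*(t - 5)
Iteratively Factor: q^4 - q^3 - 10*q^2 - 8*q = (q)*(q^3 - q^2 - 10*q - 8) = q*(q + 1)*(q^2 - 2*q - 8) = q*(q + 1)*(q + 2)*(q - 4)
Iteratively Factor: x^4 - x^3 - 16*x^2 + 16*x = (x - 1)*(x^3 - 16*x) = (x - 1)*(x + 4)*(x^2 - 4*x) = (x - 4)*(x - 1)*(x + 4)*(x)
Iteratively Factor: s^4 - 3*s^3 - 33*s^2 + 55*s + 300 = (s - 5)*(s^3 + 2*s^2 - 23*s - 60) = (s - 5)*(s + 3)*(s^2 - s - 20) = (s - 5)^2*(s + 3)*(s + 4)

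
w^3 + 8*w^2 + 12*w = w*(w + 2)*(w + 6)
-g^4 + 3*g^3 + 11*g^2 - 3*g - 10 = (g - 5)*(g + 2)*(-I*g - I)*(-I*g + I)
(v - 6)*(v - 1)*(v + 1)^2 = v^4 - 5*v^3 - 7*v^2 + 5*v + 6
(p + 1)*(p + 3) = p^2 + 4*p + 3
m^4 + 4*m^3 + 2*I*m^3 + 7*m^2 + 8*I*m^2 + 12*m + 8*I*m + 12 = (m + 2)^2*(m - I)*(m + 3*I)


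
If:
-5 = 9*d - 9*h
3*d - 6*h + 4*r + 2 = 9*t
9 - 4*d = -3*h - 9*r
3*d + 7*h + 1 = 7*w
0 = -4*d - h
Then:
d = -1/9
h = 4/9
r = -97/81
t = -469/729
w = 34/63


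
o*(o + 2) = o^2 + 2*o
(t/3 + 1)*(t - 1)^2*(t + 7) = t^4/3 + 8*t^3/3 + 2*t^2/3 - 32*t/3 + 7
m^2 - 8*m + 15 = (m - 5)*(m - 3)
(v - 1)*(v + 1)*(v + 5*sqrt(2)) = v^3 + 5*sqrt(2)*v^2 - v - 5*sqrt(2)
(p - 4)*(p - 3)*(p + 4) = p^3 - 3*p^2 - 16*p + 48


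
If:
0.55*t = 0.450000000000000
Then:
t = 0.82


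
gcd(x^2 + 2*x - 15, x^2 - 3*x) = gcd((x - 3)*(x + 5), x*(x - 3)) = x - 3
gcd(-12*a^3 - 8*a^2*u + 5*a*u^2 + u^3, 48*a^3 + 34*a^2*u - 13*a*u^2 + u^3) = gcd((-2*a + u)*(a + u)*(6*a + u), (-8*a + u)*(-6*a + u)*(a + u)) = a + u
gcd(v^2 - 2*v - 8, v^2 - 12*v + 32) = v - 4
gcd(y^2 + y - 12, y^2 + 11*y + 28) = y + 4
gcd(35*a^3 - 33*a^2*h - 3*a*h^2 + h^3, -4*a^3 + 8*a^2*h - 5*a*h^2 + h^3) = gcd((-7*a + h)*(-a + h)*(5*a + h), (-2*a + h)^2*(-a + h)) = a - h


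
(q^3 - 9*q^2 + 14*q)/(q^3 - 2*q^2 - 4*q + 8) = q*(q - 7)/(q^2 - 4)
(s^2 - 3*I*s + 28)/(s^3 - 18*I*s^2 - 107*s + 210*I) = (s + 4*I)/(s^2 - 11*I*s - 30)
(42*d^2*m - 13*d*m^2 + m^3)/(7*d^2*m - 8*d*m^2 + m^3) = (6*d - m)/(d - m)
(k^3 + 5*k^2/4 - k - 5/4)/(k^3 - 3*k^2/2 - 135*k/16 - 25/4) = 4*(k^2 - 1)/(4*k^2 - 11*k - 20)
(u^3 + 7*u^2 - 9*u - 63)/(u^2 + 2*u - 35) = (u^2 - 9)/(u - 5)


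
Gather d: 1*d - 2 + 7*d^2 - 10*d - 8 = 7*d^2 - 9*d - 10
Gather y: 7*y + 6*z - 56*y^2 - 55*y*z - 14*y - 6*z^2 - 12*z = -56*y^2 + y*(-55*z - 7) - 6*z^2 - 6*z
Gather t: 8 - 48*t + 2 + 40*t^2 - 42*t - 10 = 40*t^2 - 90*t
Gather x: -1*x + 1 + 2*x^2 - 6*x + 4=2*x^2 - 7*x + 5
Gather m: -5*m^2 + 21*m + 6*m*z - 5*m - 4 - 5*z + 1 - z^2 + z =-5*m^2 + m*(6*z + 16) - z^2 - 4*z - 3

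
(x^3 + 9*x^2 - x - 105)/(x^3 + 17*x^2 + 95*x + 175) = (x - 3)/(x + 5)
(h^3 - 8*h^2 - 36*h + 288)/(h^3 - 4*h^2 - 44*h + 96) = (h - 6)/(h - 2)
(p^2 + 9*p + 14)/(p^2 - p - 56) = (p + 2)/(p - 8)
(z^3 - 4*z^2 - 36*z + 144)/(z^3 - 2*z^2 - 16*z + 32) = (z^2 - 36)/(z^2 + 2*z - 8)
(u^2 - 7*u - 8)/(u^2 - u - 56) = (u + 1)/(u + 7)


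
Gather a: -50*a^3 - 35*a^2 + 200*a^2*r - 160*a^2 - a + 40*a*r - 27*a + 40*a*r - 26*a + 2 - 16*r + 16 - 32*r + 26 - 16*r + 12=-50*a^3 + a^2*(200*r - 195) + a*(80*r - 54) - 64*r + 56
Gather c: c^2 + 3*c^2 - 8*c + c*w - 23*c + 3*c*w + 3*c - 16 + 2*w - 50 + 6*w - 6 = 4*c^2 + c*(4*w - 28) + 8*w - 72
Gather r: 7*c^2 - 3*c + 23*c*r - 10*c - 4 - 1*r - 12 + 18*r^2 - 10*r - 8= 7*c^2 - 13*c + 18*r^2 + r*(23*c - 11) - 24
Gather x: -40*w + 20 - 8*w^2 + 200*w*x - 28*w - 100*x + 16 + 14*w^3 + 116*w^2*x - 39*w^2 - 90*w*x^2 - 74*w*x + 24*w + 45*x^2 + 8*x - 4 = 14*w^3 - 47*w^2 - 44*w + x^2*(45 - 90*w) + x*(116*w^2 + 126*w - 92) + 32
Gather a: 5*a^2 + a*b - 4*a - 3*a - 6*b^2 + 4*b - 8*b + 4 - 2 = 5*a^2 + a*(b - 7) - 6*b^2 - 4*b + 2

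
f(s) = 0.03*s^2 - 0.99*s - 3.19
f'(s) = 0.06*s - 0.99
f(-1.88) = -1.22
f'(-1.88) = -1.10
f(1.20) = -4.33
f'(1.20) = -0.92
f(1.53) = -4.63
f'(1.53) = -0.90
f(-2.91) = -0.06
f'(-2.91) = -1.16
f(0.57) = -3.74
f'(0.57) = -0.96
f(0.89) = -4.05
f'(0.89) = -0.94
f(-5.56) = 3.24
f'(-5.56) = -1.32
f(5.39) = -7.65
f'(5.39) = -0.67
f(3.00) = -5.89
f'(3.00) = -0.81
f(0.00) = -3.19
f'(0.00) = -0.99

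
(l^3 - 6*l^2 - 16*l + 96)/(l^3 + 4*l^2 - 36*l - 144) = (l - 4)/(l + 6)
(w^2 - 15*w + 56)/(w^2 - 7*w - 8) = (w - 7)/(w + 1)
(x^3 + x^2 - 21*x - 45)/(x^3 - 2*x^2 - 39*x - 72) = (x - 5)/(x - 8)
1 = 1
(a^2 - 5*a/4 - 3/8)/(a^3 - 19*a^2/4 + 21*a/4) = (8*a^2 - 10*a - 3)/(2*a*(4*a^2 - 19*a + 21))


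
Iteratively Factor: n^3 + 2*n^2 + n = (n + 1)*(n^2 + n) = n*(n + 1)*(n + 1)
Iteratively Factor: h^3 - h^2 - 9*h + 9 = (h - 1)*(h^2 - 9) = (h - 1)*(h + 3)*(h - 3)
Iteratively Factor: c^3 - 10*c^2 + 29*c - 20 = (c - 1)*(c^2 - 9*c + 20) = (c - 4)*(c - 1)*(c - 5)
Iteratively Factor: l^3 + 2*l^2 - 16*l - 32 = (l + 4)*(l^2 - 2*l - 8) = (l - 4)*(l + 4)*(l + 2)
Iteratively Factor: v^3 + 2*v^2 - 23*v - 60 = (v + 4)*(v^2 - 2*v - 15) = (v - 5)*(v + 4)*(v + 3)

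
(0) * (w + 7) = 0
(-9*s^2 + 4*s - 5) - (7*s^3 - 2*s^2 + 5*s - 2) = -7*s^3 - 7*s^2 - s - 3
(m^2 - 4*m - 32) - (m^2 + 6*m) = -10*m - 32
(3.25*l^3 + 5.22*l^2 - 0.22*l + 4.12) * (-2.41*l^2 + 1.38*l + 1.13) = -7.8325*l^5 - 8.0952*l^4 + 11.4063*l^3 - 4.3342*l^2 + 5.437*l + 4.6556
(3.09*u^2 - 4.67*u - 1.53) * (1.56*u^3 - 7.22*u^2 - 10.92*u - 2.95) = 4.8204*u^5 - 29.595*u^4 - 2.4122*u^3 + 52.9275*u^2 + 30.4841*u + 4.5135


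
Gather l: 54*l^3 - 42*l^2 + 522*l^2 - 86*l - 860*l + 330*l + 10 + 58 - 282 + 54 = 54*l^3 + 480*l^2 - 616*l - 160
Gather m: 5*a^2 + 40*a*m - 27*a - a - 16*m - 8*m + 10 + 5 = 5*a^2 - 28*a + m*(40*a - 24) + 15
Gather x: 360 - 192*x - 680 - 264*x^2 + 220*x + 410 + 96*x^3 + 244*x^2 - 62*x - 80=96*x^3 - 20*x^2 - 34*x + 10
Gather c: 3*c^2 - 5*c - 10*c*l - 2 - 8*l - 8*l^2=3*c^2 + c*(-10*l - 5) - 8*l^2 - 8*l - 2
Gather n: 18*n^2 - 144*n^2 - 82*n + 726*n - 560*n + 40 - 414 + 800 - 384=-126*n^2 + 84*n + 42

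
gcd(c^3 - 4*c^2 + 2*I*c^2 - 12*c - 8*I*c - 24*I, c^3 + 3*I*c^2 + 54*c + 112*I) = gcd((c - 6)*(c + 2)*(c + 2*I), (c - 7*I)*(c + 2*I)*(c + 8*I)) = c + 2*I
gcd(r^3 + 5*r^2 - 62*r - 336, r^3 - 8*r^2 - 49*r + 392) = r^2 - r - 56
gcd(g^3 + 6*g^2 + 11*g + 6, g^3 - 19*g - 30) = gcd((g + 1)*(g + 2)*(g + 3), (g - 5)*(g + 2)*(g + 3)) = g^2 + 5*g + 6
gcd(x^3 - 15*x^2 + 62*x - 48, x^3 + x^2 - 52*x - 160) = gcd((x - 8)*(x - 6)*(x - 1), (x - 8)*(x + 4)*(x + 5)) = x - 8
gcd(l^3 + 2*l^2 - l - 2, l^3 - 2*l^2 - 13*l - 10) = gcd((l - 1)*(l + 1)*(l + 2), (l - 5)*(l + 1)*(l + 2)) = l^2 + 3*l + 2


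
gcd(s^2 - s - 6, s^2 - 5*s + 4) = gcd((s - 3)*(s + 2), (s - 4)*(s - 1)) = 1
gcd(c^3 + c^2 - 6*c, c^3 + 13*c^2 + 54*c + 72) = c + 3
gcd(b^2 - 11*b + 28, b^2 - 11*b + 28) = b^2 - 11*b + 28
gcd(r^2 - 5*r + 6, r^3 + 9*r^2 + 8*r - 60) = r - 2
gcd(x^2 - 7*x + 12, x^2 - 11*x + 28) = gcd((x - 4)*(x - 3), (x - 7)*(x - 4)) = x - 4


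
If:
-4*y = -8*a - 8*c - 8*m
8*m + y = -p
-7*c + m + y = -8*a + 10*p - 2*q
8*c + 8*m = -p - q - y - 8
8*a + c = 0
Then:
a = 16/759 - 103*y/1518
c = 412*y/759 - 128/759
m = 19*y/759 + 112/759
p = -911*y/759 - 896/759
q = -3296*y/759 - 5048/759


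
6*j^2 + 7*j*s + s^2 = (j + s)*(6*j + s)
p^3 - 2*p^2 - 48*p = p*(p - 8)*(p + 6)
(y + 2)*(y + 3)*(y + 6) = y^3 + 11*y^2 + 36*y + 36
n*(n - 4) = n^2 - 4*n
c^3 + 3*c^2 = c^2*(c + 3)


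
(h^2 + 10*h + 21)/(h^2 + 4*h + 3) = (h + 7)/(h + 1)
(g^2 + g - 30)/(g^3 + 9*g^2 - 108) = (g - 5)/(g^2 + 3*g - 18)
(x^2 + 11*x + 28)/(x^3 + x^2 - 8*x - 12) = (x^2 + 11*x + 28)/(x^3 + x^2 - 8*x - 12)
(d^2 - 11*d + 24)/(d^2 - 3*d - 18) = (-d^2 + 11*d - 24)/(-d^2 + 3*d + 18)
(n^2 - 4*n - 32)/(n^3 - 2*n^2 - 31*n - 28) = (n - 8)/(n^2 - 6*n - 7)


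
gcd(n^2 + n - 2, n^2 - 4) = n + 2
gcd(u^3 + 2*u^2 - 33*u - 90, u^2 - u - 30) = u^2 - u - 30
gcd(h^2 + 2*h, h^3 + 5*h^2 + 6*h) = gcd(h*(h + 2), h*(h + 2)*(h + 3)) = h^2 + 2*h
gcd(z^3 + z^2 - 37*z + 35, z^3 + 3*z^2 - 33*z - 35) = z^2 + 2*z - 35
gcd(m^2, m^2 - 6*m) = m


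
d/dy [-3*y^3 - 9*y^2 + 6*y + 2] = -9*y^2 - 18*y + 6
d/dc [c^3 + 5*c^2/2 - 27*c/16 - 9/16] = 3*c^2 + 5*c - 27/16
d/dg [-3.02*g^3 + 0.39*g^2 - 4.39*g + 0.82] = -9.06*g^2 + 0.78*g - 4.39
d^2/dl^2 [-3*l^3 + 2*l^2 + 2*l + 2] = 4 - 18*l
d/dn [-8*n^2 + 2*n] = 2 - 16*n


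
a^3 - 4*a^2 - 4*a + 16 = (a - 4)*(a - 2)*(a + 2)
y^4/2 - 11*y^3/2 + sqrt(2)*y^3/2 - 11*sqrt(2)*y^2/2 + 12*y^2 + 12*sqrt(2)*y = y*(y/2 + sqrt(2)/2)*(y - 8)*(y - 3)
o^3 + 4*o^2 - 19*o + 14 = (o - 2)*(o - 1)*(o + 7)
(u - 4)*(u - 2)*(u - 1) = u^3 - 7*u^2 + 14*u - 8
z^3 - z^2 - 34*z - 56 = (z - 7)*(z + 2)*(z + 4)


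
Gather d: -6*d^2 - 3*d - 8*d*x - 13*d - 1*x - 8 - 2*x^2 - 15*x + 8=-6*d^2 + d*(-8*x - 16) - 2*x^2 - 16*x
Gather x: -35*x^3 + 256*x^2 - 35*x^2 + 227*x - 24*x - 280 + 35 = -35*x^3 + 221*x^2 + 203*x - 245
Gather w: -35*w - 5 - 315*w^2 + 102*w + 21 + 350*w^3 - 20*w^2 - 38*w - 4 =350*w^3 - 335*w^2 + 29*w + 12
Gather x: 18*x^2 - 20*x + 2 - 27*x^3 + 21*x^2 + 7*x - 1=-27*x^3 + 39*x^2 - 13*x + 1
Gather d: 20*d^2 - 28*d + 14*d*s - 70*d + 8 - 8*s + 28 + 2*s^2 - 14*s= 20*d^2 + d*(14*s - 98) + 2*s^2 - 22*s + 36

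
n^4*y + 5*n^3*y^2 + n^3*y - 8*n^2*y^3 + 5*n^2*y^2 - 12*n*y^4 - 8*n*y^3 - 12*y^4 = (n - 2*y)*(n + y)*(n + 6*y)*(n*y + y)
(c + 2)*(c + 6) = c^2 + 8*c + 12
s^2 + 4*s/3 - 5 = (s - 5/3)*(s + 3)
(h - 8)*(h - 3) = h^2 - 11*h + 24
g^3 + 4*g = g*(g - 2*I)*(g + 2*I)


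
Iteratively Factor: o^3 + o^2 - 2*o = (o)*(o^2 + o - 2) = o*(o - 1)*(o + 2)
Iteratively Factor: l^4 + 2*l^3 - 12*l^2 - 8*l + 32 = (l - 2)*(l^3 + 4*l^2 - 4*l - 16) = (l - 2)^2*(l^2 + 6*l + 8) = (l - 2)^2*(l + 2)*(l + 4)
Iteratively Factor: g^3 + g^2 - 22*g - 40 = (g - 5)*(g^2 + 6*g + 8) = (g - 5)*(g + 2)*(g + 4)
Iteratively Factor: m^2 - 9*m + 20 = (m - 4)*(m - 5)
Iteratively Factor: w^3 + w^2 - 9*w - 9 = (w + 3)*(w^2 - 2*w - 3) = (w + 1)*(w + 3)*(w - 3)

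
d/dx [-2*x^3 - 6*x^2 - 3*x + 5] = -6*x^2 - 12*x - 3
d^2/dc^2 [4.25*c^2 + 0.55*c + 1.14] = 8.50000000000000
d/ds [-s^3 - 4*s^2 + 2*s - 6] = -3*s^2 - 8*s + 2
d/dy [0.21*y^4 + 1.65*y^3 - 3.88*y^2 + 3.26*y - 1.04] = 0.84*y^3 + 4.95*y^2 - 7.76*y + 3.26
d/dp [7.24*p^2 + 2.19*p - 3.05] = 14.48*p + 2.19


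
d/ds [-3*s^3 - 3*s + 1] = -9*s^2 - 3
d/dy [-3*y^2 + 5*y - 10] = 5 - 6*y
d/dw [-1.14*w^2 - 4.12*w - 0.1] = -2.28*w - 4.12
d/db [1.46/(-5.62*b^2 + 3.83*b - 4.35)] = (16.4104*b - 5.5918)/(5.62*b^2 - 3.83*b + 4.35)^2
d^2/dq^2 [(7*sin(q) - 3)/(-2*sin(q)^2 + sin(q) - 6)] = (28*sin(q)^5 - 34*sin(q)^4 - 542*sin(q)^3 + 255*sin(q)^2 + 702*sin(q) - 150)/(-sin(q) - cos(2*q) + 7)^3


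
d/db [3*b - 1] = 3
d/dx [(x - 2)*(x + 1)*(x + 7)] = 3*x^2 + 12*x - 9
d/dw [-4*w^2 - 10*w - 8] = -8*w - 10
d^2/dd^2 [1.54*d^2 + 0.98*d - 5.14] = 3.08000000000000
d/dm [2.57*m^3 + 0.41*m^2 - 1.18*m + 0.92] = 7.71*m^2 + 0.82*m - 1.18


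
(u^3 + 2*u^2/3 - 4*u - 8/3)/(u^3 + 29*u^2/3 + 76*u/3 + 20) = (3*u^2 - 4*u - 4)/(3*u^2 + 23*u + 30)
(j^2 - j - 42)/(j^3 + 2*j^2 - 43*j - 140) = (j + 6)/(j^2 + 9*j + 20)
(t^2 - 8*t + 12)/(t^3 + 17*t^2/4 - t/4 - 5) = 4*(t^2 - 8*t + 12)/(4*t^3 + 17*t^2 - t - 20)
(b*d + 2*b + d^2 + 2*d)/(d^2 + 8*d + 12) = (b + d)/(d + 6)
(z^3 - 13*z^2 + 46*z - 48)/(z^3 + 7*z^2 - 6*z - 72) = (z^2 - 10*z + 16)/(z^2 + 10*z + 24)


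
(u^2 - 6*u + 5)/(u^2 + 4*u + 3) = (u^2 - 6*u + 5)/(u^2 + 4*u + 3)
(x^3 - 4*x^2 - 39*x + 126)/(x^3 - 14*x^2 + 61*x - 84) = (x + 6)/(x - 4)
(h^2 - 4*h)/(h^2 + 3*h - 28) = h/(h + 7)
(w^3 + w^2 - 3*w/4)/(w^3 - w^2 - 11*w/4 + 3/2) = w/(w - 2)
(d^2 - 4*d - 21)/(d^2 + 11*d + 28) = (d^2 - 4*d - 21)/(d^2 + 11*d + 28)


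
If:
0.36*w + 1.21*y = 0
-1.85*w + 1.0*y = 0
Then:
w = 0.00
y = 0.00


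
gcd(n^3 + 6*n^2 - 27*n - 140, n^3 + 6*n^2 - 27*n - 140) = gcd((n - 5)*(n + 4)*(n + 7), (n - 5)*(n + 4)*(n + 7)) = n^3 + 6*n^2 - 27*n - 140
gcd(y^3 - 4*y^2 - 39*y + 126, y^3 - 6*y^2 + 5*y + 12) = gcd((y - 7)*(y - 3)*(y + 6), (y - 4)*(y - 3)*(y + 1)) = y - 3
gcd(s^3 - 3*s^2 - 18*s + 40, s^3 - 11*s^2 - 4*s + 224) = s + 4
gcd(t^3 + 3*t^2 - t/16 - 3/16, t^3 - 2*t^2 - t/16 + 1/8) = t^2 - 1/16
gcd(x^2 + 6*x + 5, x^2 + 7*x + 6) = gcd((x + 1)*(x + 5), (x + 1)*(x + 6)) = x + 1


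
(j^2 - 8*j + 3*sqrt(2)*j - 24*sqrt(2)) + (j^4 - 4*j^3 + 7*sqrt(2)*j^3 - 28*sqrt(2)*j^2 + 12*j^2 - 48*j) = j^4 - 4*j^3 + 7*sqrt(2)*j^3 - 28*sqrt(2)*j^2 + 13*j^2 - 56*j + 3*sqrt(2)*j - 24*sqrt(2)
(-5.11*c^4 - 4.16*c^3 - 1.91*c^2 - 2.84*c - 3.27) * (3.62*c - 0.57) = -18.4982*c^5 - 12.1465*c^4 - 4.543*c^3 - 9.1921*c^2 - 10.2186*c + 1.8639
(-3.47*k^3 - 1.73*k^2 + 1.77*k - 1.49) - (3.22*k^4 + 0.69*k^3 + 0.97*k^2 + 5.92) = -3.22*k^4 - 4.16*k^3 - 2.7*k^2 + 1.77*k - 7.41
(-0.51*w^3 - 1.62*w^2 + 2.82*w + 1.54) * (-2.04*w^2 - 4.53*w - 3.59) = 1.0404*w^5 + 5.6151*w^4 + 3.4167*w^3 - 10.1004*w^2 - 17.1*w - 5.5286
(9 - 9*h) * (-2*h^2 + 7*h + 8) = 18*h^3 - 81*h^2 - 9*h + 72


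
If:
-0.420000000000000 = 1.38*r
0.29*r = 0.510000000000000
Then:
No Solution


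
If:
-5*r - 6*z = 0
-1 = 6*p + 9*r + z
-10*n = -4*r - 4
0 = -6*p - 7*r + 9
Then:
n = -106/35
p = 23/2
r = -60/7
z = 50/7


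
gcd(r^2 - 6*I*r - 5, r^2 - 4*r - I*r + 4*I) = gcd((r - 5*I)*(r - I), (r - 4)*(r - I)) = r - I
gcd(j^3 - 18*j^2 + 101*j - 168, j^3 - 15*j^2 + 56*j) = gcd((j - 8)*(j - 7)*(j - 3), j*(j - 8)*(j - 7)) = j^2 - 15*j + 56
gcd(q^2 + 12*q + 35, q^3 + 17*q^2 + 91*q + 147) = q + 7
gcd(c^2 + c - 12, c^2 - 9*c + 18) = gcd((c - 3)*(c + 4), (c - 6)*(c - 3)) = c - 3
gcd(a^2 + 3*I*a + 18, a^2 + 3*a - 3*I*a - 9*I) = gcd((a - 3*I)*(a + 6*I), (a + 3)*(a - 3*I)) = a - 3*I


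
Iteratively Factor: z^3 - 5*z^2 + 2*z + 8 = (z - 2)*(z^2 - 3*z - 4) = (z - 2)*(z + 1)*(z - 4)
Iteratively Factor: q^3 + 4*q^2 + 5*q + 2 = (q + 1)*(q^2 + 3*q + 2) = (q + 1)^2*(q + 2)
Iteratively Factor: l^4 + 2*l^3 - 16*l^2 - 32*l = (l + 4)*(l^3 - 2*l^2 - 8*l) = (l - 4)*(l + 4)*(l^2 + 2*l) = l*(l - 4)*(l + 4)*(l + 2)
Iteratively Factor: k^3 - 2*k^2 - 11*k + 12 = (k - 4)*(k^2 + 2*k - 3) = (k - 4)*(k + 3)*(k - 1)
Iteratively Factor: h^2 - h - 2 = (h + 1)*(h - 2)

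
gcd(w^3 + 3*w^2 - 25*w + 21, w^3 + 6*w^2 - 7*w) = w^2 + 6*w - 7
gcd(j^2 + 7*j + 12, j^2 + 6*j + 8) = j + 4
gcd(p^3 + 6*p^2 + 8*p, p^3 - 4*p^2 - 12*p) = p^2 + 2*p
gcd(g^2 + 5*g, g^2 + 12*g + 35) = g + 5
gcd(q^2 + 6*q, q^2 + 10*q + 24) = q + 6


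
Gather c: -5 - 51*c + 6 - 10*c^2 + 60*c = -10*c^2 + 9*c + 1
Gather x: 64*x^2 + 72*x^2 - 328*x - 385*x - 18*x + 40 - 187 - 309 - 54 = 136*x^2 - 731*x - 510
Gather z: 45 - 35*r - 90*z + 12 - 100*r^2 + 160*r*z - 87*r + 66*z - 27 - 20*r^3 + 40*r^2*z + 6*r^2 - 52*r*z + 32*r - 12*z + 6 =-20*r^3 - 94*r^2 - 90*r + z*(40*r^2 + 108*r - 36) + 36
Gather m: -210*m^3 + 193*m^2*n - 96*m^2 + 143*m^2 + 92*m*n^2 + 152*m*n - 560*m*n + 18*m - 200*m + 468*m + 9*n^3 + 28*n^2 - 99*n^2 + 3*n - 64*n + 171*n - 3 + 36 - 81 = -210*m^3 + m^2*(193*n + 47) + m*(92*n^2 - 408*n + 286) + 9*n^3 - 71*n^2 + 110*n - 48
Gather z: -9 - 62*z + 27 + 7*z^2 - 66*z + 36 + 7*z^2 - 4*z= 14*z^2 - 132*z + 54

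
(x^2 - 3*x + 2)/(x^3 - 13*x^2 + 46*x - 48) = (x - 1)/(x^2 - 11*x + 24)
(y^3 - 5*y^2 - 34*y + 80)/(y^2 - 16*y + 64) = (y^2 + 3*y - 10)/(y - 8)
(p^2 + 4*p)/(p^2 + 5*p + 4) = p/(p + 1)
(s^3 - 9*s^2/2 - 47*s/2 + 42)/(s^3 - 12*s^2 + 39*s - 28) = (s^2 + 5*s/2 - 6)/(s^2 - 5*s + 4)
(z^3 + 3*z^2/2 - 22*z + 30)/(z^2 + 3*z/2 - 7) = (2*z^2 + 7*z - 30)/(2*z + 7)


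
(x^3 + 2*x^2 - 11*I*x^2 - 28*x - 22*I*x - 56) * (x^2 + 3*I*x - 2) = x^5 + 2*x^4 - 8*I*x^4 + 3*x^3 - 16*I*x^3 + 6*x^2 - 62*I*x^2 + 56*x - 124*I*x + 112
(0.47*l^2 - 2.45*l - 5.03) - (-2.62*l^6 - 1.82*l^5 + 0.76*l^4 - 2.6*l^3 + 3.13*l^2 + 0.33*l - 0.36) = 2.62*l^6 + 1.82*l^5 - 0.76*l^4 + 2.6*l^3 - 2.66*l^2 - 2.78*l - 4.67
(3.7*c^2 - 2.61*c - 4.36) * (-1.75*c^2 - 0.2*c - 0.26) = -6.475*c^4 + 3.8275*c^3 + 7.19*c^2 + 1.5506*c + 1.1336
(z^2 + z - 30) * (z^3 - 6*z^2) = z^5 - 5*z^4 - 36*z^3 + 180*z^2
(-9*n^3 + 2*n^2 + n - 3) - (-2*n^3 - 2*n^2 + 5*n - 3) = -7*n^3 + 4*n^2 - 4*n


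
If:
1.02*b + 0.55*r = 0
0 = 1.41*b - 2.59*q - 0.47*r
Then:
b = -0.53921568627451*r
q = -0.475017033840563*r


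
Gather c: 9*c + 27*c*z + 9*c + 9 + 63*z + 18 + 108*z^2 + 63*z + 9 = c*(27*z + 18) + 108*z^2 + 126*z + 36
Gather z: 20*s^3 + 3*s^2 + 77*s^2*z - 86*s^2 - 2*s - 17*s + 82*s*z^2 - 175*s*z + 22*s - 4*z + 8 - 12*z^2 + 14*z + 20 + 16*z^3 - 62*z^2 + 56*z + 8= 20*s^3 - 83*s^2 + 3*s + 16*z^3 + z^2*(82*s - 74) + z*(77*s^2 - 175*s + 66) + 36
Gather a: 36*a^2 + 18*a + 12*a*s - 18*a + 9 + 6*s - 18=36*a^2 + 12*a*s + 6*s - 9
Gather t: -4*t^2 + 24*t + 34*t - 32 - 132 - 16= -4*t^2 + 58*t - 180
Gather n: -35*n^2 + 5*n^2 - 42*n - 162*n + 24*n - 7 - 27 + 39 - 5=-30*n^2 - 180*n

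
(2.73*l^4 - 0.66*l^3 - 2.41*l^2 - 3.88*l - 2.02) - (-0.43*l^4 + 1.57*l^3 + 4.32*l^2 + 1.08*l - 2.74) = 3.16*l^4 - 2.23*l^3 - 6.73*l^2 - 4.96*l + 0.72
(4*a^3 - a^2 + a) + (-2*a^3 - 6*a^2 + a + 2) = 2*a^3 - 7*a^2 + 2*a + 2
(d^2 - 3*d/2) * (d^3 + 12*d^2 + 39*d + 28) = d^5 + 21*d^4/2 + 21*d^3 - 61*d^2/2 - 42*d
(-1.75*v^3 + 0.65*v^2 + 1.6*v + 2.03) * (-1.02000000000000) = 1.785*v^3 - 0.663*v^2 - 1.632*v - 2.0706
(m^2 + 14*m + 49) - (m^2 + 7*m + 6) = 7*m + 43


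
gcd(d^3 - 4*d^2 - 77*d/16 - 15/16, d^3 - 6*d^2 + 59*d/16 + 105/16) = d^2 - 17*d/4 - 15/4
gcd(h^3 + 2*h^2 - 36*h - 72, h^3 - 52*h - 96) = h^2 + 8*h + 12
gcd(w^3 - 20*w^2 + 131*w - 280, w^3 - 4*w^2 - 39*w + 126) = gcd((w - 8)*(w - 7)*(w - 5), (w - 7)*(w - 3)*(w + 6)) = w - 7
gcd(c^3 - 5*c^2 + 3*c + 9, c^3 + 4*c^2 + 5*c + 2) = c + 1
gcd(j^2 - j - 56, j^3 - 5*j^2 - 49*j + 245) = j + 7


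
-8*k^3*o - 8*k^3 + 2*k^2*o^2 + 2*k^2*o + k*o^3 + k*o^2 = (-2*k + o)*(4*k + o)*(k*o + k)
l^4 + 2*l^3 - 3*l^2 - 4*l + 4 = (l - 1)^2*(l + 2)^2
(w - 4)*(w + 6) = w^2 + 2*w - 24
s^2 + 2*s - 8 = (s - 2)*(s + 4)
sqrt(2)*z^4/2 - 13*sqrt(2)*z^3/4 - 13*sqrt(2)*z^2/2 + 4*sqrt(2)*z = z*(z - 8)*(z - 1/2)*(sqrt(2)*z/2 + sqrt(2))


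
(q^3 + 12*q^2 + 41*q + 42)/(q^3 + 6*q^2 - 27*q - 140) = (q^2 + 5*q + 6)/(q^2 - q - 20)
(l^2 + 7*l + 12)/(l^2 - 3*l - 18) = (l + 4)/(l - 6)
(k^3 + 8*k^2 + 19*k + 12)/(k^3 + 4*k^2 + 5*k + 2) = (k^2 + 7*k + 12)/(k^2 + 3*k + 2)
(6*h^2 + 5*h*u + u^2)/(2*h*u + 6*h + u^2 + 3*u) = (3*h + u)/(u + 3)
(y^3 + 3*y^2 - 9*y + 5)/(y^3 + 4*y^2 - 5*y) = (y - 1)/y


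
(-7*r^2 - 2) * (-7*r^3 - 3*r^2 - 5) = 49*r^5 + 21*r^4 + 14*r^3 + 41*r^2 + 10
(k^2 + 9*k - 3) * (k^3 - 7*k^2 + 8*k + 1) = k^5 + 2*k^4 - 58*k^3 + 94*k^2 - 15*k - 3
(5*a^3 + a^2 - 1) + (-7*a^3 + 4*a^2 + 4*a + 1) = -2*a^3 + 5*a^2 + 4*a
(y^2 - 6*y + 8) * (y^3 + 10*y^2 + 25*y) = y^5 + 4*y^4 - 27*y^3 - 70*y^2 + 200*y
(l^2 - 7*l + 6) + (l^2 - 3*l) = 2*l^2 - 10*l + 6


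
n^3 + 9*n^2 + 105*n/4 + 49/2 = (n + 2)*(n + 7/2)^2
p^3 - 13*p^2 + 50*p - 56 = (p - 7)*(p - 4)*(p - 2)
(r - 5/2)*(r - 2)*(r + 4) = r^3 - r^2/2 - 13*r + 20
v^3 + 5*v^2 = v^2*(v + 5)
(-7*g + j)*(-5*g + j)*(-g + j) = -35*g^3 + 47*g^2*j - 13*g*j^2 + j^3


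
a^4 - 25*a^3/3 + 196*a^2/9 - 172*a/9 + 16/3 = (a - 4)*(a - 3)*(a - 2/3)^2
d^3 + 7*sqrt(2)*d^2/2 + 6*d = d*(d + 3*sqrt(2)/2)*(d + 2*sqrt(2))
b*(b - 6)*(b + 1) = b^3 - 5*b^2 - 6*b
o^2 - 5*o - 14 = (o - 7)*(o + 2)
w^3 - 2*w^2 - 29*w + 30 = (w - 6)*(w - 1)*(w + 5)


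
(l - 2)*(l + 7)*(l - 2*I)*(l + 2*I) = l^4 + 5*l^3 - 10*l^2 + 20*l - 56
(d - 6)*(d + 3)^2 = d^3 - 27*d - 54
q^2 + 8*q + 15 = (q + 3)*(q + 5)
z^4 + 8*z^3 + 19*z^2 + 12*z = z*(z + 1)*(z + 3)*(z + 4)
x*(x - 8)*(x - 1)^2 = x^4 - 10*x^3 + 17*x^2 - 8*x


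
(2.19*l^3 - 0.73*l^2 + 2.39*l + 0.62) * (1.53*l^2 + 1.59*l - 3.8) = 3.3507*l^5 + 2.3652*l^4 - 5.826*l^3 + 7.5227*l^2 - 8.0962*l - 2.356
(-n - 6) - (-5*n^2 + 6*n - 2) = 5*n^2 - 7*n - 4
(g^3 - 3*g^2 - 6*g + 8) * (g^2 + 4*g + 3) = g^5 + g^4 - 15*g^3 - 25*g^2 + 14*g + 24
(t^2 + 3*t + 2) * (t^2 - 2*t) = t^4 + t^3 - 4*t^2 - 4*t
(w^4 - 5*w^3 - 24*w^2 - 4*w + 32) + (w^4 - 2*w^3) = 2*w^4 - 7*w^3 - 24*w^2 - 4*w + 32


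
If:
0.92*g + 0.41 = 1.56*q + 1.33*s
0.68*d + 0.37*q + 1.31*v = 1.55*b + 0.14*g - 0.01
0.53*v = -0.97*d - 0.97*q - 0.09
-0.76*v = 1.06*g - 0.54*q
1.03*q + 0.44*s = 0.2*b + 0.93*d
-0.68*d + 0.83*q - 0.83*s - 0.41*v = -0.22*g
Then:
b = -149.89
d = 97.70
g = 165.31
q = 20.30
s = 90.85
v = -216.14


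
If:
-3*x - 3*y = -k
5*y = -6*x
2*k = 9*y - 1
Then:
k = 1/16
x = -5/48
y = 1/8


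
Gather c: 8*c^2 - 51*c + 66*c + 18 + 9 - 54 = 8*c^2 + 15*c - 27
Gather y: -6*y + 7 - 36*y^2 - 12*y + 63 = -36*y^2 - 18*y + 70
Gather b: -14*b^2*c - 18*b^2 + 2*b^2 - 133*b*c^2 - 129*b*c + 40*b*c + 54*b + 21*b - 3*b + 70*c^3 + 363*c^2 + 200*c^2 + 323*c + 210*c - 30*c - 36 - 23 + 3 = b^2*(-14*c - 16) + b*(-133*c^2 - 89*c + 72) + 70*c^3 + 563*c^2 + 503*c - 56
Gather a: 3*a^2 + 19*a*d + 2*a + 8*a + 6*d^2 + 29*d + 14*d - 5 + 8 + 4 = 3*a^2 + a*(19*d + 10) + 6*d^2 + 43*d + 7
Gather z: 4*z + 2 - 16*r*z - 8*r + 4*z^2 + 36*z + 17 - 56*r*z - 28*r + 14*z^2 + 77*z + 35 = -36*r + 18*z^2 + z*(117 - 72*r) + 54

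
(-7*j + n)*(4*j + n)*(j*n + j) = -28*j^3*n - 28*j^3 - 3*j^2*n^2 - 3*j^2*n + j*n^3 + j*n^2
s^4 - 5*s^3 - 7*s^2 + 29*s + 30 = (s - 5)*(s - 3)*(s + 1)*(s + 2)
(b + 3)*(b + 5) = b^2 + 8*b + 15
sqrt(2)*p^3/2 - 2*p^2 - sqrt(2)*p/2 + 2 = (p - 1)*(p - 2*sqrt(2))*(sqrt(2)*p/2 + sqrt(2)/2)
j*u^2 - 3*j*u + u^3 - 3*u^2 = u*(j + u)*(u - 3)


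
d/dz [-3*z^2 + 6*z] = 6 - 6*z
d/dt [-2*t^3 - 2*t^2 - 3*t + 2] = -6*t^2 - 4*t - 3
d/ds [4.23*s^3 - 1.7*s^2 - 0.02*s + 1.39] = 12.69*s^2 - 3.4*s - 0.02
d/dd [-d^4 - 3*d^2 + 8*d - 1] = -4*d^3 - 6*d + 8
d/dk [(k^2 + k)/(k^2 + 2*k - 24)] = (k^2 - 48*k - 24)/(k^4 + 4*k^3 - 44*k^2 - 96*k + 576)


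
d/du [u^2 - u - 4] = 2*u - 1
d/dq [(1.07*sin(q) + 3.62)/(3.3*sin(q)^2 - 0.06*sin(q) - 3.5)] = (-23.892*sin(q) + 1.7655*cos(2*q) - 5.2933)*cos(q)/(-3.3*sin(q)^2 + 0.06*sin(q) + 3.5)^2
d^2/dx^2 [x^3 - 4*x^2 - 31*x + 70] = 6*x - 8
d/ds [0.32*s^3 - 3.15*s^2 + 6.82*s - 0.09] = 0.96*s^2 - 6.3*s + 6.82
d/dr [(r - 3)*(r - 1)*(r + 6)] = 3*r^2 + 4*r - 21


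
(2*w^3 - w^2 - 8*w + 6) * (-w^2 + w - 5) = -2*w^5 + 3*w^4 - 3*w^3 - 9*w^2 + 46*w - 30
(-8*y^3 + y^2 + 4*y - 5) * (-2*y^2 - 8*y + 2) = 16*y^5 + 62*y^4 - 32*y^3 - 20*y^2 + 48*y - 10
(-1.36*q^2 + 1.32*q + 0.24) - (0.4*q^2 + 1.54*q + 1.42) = -1.76*q^2 - 0.22*q - 1.18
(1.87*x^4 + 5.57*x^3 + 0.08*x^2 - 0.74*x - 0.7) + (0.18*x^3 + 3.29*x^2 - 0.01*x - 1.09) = 1.87*x^4 + 5.75*x^3 + 3.37*x^2 - 0.75*x - 1.79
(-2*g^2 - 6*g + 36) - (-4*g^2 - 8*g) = 2*g^2 + 2*g + 36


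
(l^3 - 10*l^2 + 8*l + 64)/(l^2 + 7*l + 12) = (l^3 - 10*l^2 + 8*l + 64)/(l^2 + 7*l + 12)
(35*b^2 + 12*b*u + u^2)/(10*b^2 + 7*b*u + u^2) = (7*b + u)/(2*b + u)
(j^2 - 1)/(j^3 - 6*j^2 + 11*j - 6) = (j + 1)/(j^2 - 5*j + 6)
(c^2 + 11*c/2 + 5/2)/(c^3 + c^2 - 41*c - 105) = (c + 1/2)/(c^2 - 4*c - 21)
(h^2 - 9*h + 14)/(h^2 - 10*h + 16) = (h - 7)/(h - 8)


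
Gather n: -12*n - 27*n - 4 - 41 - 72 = -39*n - 117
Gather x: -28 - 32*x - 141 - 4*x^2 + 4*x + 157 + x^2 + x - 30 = -3*x^2 - 27*x - 42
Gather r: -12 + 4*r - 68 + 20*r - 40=24*r - 120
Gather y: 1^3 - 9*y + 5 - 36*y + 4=10 - 45*y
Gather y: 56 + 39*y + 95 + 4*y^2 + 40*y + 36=4*y^2 + 79*y + 187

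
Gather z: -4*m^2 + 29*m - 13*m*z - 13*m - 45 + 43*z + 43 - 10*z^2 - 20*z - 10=-4*m^2 + 16*m - 10*z^2 + z*(23 - 13*m) - 12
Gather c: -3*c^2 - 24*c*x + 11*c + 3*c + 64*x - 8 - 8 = -3*c^2 + c*(14 - 24*x) + 64*x - 16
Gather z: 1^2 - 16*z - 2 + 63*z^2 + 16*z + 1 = 63*z^2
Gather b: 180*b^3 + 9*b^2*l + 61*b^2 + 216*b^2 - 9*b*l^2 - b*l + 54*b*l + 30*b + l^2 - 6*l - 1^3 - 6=180*b^3 + b^2*(9*l + 277) + b*(-9*l^2 + 53*l + 30) + l^2 - 6*l - 7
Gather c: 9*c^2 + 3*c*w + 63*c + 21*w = 9*c^2 + c*(3*w + 63) + 21*w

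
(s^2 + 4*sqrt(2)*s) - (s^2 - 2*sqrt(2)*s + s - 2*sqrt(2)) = -s + 6*sqrt(2)*s + 2*sqrt(2)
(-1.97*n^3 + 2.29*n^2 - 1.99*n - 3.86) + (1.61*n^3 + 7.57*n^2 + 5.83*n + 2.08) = -0.36*n^3 + 9.86*n^2 + 3.84*n - 1.78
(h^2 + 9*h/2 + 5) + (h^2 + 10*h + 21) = 2*h^2 + 29*h/2 + 26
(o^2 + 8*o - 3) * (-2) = -2*o^2 - 16*o + 6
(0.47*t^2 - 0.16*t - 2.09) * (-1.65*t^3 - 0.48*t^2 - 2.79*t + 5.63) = -0.7755*t^5 + 0.0384*t^4 + 2.214*t^3 + 4.0957*t^2 + 4.9303*t - 11.7667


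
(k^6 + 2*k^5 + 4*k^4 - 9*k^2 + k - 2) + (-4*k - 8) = k^6 + 2*k^5 + 4*k^4 - 9*k^2 - 3*k - 10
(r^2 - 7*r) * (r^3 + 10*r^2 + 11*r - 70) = r^5 + 3*r^4 - 59*r^3 - 147*r^2 + 490*r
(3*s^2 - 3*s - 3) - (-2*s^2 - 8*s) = 5*s^2 + 5*s - 3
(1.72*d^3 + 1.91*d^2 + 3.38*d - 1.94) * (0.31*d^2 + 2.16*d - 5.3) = 0.5332*d^5 + 4.3073*d^4 - 3.9426*d^3 - 3.4236*d^2 - 22.1044*d + 10.282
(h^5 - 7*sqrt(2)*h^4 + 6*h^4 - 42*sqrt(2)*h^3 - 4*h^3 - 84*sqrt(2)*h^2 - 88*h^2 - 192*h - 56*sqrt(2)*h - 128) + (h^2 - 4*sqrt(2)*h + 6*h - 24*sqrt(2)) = h^5 - 7*sqrt(2)*h^4 + 6*h^4 - 42*sqrt(2)*h^3 - 4*h^3 - 84*sqrt(2)*h^2 - 87*h^2 - 186*h - 60*sqrt(2)*h - 128 - 24*sqrt(2)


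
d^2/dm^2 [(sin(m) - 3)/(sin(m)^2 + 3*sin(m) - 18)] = (6*sin(m) + cos(m)^2 + 1)/(sin(m) + 6)^3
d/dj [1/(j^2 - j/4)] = 4*(1 - 8*j)/(j^2*(4*j - 1)^2)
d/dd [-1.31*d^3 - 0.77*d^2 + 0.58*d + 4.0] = -3.93*d^2 - 1.54*d + 0.58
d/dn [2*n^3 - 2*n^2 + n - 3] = 6*n^2 - 4*n + 1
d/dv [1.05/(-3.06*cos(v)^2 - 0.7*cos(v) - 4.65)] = -(6.426*cos(v) + 0.735)*sin(v)/(3.06*cos(v)^2 + 0.7*cos(v) + 4.65)^2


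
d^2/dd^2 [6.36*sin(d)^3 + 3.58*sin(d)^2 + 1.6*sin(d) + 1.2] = -6.37*sin(d) + 14.31*sin(3*d) + 7.16*cos(2*d)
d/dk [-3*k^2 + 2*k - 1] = 2 - 6*k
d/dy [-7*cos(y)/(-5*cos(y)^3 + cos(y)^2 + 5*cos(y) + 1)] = 7*(10*cos(y)^3 - cos(y)^2 + 1)*sin(y)/(5*sin(y)^2*cos(y) - sin(y)^2 + 2)^2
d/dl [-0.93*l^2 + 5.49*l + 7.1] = 5.49 - 1.86*l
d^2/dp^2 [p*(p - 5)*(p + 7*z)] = 6*p + 14*z - 10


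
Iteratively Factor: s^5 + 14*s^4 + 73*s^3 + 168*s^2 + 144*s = (s)*(s^4 + 14*s^3 + 73*s^2 + 168*s + 144) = s*(s + 3)*(s^3 + 11*s^2 + 40*s + 48) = s*(s + 3)^2*(s^2 + 8*s + 16) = s*(s + 3)^2*(s + 4)*(s + 4)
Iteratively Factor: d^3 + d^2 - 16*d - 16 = (d + 4)*(d^2 - 3*d - 4) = (d - 4)*(d + 4)*(d + 1)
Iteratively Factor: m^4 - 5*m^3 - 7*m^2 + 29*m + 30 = (m - 3)*(m^3 - 2*m^2 - 13*m - 10) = (m - 3)*(m + 2)*(m^2 - 4*m - 5) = (m - 5)*(m - 3)*(m + 2)*(m + 1)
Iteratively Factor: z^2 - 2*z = (z - 2)*(z)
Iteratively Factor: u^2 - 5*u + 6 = (u - 2)*(u - 3)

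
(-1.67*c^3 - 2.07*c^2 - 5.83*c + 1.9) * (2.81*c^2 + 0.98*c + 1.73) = -4.6927*c^5 - 7.4533*c^4 - 21.3*c^3 - 3.9555*c^2 - 8.2239*c + 3.287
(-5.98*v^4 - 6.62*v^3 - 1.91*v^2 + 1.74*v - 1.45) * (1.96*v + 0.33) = -11.7208*v^5 - 14.9486*v^4 - 5.9282*v^3 + 2.7801*v^2 - 2.2678*v - 0.4785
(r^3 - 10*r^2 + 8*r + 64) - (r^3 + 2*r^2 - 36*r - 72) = -12*r^2 + 44*r + 136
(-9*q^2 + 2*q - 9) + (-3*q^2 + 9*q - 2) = -12*q^2 + 11*q - 11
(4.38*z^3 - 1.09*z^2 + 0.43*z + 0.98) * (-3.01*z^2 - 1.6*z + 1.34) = -13.1838*z^5 - 3.7271*z^4 + 6.3189*z^3 - 5.0984*z^2 - 0.9918*z + 1.3132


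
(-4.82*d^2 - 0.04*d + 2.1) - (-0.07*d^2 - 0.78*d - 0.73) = -4.75*d^2 + 0.74*d + 2.83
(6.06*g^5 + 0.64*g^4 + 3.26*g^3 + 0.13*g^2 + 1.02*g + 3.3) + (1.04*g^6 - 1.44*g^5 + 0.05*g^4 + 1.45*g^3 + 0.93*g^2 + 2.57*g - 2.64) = 1.04*g^6 + 4.62*g^5 + 0.69*g^4 + 4.71*g^3 + 1.06*g^2 + 3.59*g + 0.66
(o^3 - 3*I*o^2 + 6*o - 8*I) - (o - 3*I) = o^3 - 3*I*o^2 + 5*o - 5*I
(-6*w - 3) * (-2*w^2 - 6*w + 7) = 12*w^3 + 42*w^2 - 24*w - 21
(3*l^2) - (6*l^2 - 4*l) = -3*l^2 + 4*l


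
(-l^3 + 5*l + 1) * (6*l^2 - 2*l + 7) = -6*l^5 + 2*l^4 + 23*l^3 - 4*l^2 + 33*l + 7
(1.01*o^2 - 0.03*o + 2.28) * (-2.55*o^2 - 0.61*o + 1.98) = -2.5755*o^4 - 0.5396*o^3 - 3.7959*o^2 - 1.4502*o + 4.5144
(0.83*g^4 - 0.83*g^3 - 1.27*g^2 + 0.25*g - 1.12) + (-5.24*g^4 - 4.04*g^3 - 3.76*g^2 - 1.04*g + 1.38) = -4.41*g^4 - 4.87*g^3 - 5.03*g^2 - 0.79*g + 0.26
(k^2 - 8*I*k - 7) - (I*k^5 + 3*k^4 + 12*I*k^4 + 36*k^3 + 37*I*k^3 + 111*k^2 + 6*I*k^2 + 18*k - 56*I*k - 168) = -I*k^5 - 3*k^4 - 12*I*k^4 - 36*k^3 - 37*I*k^3 - 110*k^2 - 6*I*k^2 - 18*k + 48*I*k + 161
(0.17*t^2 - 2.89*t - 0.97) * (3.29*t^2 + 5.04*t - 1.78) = 0.5593*t^4 - 8.6513*t^3 - 18.0595*t^2 + 0.255400000000001*t + 1.7266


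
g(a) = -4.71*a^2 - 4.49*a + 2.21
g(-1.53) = -1.95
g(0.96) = -6.44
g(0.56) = -1.78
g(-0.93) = 2.31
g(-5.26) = -104.49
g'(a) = -9.42*a - 4.49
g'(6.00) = -61.01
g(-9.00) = -338.89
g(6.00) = -194.29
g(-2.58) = -17.56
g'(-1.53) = 9.92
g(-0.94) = 2.27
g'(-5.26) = 45.06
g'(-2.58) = 19.81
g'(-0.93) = 4.27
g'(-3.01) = 23.86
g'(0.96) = -13.53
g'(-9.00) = 80.29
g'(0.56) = -9.77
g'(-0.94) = 4.36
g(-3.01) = -26.95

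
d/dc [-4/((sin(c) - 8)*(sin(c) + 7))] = 4*(sin(2*c) - cos(c))/((sin(c) - 8)^2*(sin(c) + 7)^2)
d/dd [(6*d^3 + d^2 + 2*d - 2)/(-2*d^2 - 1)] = 2*(-6*d^4 - 7*d^2 - 5*d - 1)/(4*d^4 + 4*d^2 + 1)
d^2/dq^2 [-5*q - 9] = 0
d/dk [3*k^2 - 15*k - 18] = 6*k - 15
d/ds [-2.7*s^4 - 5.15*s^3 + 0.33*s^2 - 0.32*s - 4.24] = -10.8*s^3 - 15.45*s^2 + 0.66*s - 0.32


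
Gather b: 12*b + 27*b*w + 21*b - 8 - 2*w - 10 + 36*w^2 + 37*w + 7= b*(27*w + 33) + 36*w^2 + 35*w - 11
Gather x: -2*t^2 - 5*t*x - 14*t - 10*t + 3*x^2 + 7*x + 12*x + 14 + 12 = -2*t^2 - 24*t + 3*x^2 + x*(19 - 5*t) + 26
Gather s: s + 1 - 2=s - 1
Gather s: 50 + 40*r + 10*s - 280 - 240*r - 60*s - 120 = -200*r - 50*s - 350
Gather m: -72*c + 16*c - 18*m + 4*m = -56*c - 14*m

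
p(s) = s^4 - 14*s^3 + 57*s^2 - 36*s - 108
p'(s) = 4*s^3 - 42*s^2 + 114*s - 36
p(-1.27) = 60.93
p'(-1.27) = -256.72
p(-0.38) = -85.30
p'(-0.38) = -85.60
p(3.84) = 18.97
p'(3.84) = 8.94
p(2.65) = -14.34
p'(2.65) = 45.59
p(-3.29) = 1243.13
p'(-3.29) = -1008.12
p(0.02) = -108.70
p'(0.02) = -33.74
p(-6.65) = 8724.83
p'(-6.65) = -3827.76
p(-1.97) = 306.23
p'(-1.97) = -454.16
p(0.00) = -108.00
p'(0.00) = -36.00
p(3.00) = 0.00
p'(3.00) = 36.00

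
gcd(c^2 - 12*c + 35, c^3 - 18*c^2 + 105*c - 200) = c - 5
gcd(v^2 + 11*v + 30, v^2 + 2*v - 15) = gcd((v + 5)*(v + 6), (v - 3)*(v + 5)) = v + 5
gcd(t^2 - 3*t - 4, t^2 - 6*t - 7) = t + 1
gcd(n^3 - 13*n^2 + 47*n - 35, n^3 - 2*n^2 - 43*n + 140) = n - 5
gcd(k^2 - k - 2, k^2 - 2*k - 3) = k + 1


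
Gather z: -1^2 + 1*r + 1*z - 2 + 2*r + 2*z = 3*r + 3*z - 3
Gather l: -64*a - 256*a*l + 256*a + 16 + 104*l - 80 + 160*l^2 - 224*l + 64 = 192*a + 160*l^2 + l*(-256*a - 120)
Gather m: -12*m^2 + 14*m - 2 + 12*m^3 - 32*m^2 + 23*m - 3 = 12*m^3 - 44*m^2 + 37*m - 5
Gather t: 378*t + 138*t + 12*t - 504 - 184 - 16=528*t - 704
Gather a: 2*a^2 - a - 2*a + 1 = 2*a^2 - 3*a + 1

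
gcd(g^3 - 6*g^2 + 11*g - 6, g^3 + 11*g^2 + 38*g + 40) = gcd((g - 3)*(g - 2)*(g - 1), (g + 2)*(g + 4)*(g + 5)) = 1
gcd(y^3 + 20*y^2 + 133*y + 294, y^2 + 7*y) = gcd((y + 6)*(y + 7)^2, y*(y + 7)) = y + 7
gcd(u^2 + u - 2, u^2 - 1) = u - 1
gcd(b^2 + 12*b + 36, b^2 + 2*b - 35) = 1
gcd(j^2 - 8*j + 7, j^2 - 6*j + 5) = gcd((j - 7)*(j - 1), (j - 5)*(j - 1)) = j - 1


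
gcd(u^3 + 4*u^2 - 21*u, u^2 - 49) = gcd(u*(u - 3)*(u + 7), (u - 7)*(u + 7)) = u + 7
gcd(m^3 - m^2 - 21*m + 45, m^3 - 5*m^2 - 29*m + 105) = m^2 + 2*m - 15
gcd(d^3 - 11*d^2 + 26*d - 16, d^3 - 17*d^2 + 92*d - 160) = d - 8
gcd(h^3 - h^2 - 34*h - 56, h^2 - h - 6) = h + 2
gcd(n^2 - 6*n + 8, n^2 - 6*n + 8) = n^2 - 6*n + 8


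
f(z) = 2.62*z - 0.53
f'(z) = 2.62000000000000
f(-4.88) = -13.32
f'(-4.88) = 2.62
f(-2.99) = -8.36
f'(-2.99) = 2.62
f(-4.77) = -13.03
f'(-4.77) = 2.62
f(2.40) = 5.76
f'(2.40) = 2.62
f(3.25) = 7.98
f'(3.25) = 2.62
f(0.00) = -0.53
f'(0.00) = 2.62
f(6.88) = 17.50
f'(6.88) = 2.62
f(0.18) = -0.06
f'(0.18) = 2.62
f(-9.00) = -24.11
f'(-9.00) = 2.62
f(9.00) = 23.05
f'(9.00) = 2.62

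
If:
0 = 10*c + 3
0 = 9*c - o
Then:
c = -3/10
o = -27/10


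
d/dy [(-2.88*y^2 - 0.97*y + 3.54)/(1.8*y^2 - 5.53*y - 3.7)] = (17.6724*y^2 + 8.568*y + 23.1652)/(3.24*y^4 - 19.908*y^3 + 17.2609*y^2 + 40.922*y + 13.69)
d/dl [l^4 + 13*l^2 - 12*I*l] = 4*l^3 + 26*l - 12*I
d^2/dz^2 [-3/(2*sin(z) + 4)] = 3*(sin(z)^2 - 2*sin(z) - 2)/(2*(sin(z) + 2)^3)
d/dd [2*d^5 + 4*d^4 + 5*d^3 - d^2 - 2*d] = 10*d^4 + 16*d^3 + 15*d^2 - 2*d - 2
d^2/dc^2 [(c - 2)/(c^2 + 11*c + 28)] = 2*((c - 2)*(2*c + 11)^2 - 3*(c + 3)*(c^2 + 11*c + 28))/(c^2 + 11*c + 28)^3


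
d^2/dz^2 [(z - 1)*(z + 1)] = 2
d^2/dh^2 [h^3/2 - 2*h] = 3*h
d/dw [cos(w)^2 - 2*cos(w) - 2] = 2*(1 - cos(w))*sin(w)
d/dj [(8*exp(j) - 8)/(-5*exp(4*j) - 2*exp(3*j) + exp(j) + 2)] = 8*(-(1 - exp(j))*(20*exp(3*j) + 6*exp(2*j) - 1) - 5*exp(4*j) - 2*exp(3*j) + exp(j) + 2)*exp(j)/(5*exp(4*j) + 2*exp(3*j) - exp(j) - 2)^2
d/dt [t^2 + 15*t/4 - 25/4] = 2*t + 15/4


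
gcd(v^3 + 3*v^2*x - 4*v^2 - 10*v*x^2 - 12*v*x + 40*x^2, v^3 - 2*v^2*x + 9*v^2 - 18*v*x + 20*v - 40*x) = -v + 2*x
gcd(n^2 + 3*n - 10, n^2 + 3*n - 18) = 1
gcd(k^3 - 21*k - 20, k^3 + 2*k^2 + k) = k + 1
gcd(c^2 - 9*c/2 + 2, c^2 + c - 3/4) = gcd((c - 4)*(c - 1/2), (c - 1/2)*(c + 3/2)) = c - 1/2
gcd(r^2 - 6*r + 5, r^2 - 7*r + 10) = r - 5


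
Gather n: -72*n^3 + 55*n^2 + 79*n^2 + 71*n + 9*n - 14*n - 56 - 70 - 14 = -72*n^3 + 134*n^2 + 66*n - 140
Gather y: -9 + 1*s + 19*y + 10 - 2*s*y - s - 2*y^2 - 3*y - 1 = -2*y^2 + y*(16 - 2*s)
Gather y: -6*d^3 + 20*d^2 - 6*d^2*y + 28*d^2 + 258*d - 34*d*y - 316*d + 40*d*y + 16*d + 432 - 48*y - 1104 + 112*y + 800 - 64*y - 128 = -6*d^3 + 48*d^2 - 42*d + y*(-6*d^2 + 6*d)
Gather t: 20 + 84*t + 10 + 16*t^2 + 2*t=16*t^2 + 86*t + 30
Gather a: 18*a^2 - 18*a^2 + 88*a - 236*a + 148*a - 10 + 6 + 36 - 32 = 0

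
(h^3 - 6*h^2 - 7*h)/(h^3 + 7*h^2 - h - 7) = h*(h - 7)/(h^2 + 6*h - 7)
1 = 1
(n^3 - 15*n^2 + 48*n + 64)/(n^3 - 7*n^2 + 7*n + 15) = (n^2 - 16*n + 64)/(n^2 - 8*n + 15)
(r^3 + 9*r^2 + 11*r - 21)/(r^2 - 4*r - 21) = (r^2 + 6*r - 7)/(r - 7)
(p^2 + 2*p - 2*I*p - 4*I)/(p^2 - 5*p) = (p^2 + 2*p*(1 - I) - 4*I)/(p*(p - 5))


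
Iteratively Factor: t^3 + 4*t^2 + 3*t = (t + 3)*(t^2 + t) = t*(t + 3)*(t + 1)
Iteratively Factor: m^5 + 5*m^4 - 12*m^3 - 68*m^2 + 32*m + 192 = (m + 4)*(m^4 + m^3 - 16*m^2 - 4*m + 48) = (m + 2)*(m + 4)*(m^3 - m^2 - 14*m + 24) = (m - 2)*(m + 2)*(m + 4)*(m^2 + m - 12) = (m - 3)*(m - 2)*(m + 2)*(m + 4)*(m + 4)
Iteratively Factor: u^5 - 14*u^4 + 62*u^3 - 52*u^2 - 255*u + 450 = (u - 5)*(u^4 - 9*u^3 + 17*u^2 + 33*u - 90) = (u - 5)*(u + 2)*(u^3 - 11*u^2 + 39*u - 45) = (u - 5)*(u - 3)*(u + 2)*(u^2 - 8*u + 15) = (u - 5)*(u - 3)^2*(u + 2)*(u - 5)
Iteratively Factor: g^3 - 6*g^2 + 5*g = (g - 5)*(g^2 - g) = (g - 5)*(g - 1)*(g)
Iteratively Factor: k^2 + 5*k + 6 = (k + 2)*(k + 3)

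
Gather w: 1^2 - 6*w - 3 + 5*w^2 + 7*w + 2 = 5*w^2 + w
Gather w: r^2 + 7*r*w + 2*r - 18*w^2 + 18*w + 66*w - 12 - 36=r^2 + 2*r - 18*w^2 + w*(7*r + 84) - 48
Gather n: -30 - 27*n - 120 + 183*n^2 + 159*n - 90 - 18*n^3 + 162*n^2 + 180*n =-18*n^3 + 345*n^2 + 312*n - 240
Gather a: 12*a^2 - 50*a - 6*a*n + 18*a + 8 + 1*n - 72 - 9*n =12*a^2 + a*(-6*n - 32) - 8*n - 64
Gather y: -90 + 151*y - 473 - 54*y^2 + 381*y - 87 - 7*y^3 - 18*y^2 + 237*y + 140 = -7*y^3 - 72*y^2 + 769*y - 510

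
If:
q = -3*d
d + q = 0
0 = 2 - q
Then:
No Solution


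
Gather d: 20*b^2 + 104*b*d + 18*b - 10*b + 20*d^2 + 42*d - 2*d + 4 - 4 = 20*b^2 + 8*b + 20*d^2 + d*(104*b + 40)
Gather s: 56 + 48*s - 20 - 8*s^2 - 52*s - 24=-8*s^2 - 4*s + 12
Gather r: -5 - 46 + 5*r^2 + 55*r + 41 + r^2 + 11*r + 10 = 6*r^2 + 66*r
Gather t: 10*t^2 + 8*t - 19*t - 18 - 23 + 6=10*t^2 - 11*t - 35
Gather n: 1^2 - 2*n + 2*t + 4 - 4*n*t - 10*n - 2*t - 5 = n*(-4*t - 12)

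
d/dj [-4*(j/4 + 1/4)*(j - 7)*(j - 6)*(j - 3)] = -4*j^3 + 45*j^2 - 130*j + 45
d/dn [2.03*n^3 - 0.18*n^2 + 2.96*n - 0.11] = 6.09*n^2 - 0.36*n + 2.96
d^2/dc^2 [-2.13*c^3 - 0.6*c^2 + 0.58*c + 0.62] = -12.78*c - 1.2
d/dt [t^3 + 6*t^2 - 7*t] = 3*t^2 + 12*t - 7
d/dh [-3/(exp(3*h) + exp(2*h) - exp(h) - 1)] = (9*exp(2*h) + 6*exp(h) - 3)*exp(h)/(exp(3*h) + exp(2*h) - exp(h) - 1)^2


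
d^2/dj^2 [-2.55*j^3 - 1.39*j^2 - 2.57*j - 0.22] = -15.3*j - 2.78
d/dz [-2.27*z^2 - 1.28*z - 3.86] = -4.54*z - 1.28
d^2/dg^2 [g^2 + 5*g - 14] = 2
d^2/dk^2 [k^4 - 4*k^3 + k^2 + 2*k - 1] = 12*k^2 - 24*k + 2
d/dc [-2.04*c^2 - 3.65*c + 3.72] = -4.08*c - 3.65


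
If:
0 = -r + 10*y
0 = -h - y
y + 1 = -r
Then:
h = 1/11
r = -10/11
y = -1/11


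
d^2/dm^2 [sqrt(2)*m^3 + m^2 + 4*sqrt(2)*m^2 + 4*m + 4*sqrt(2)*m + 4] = 6*sqrt(2)*m + 2 + 8*sqrt(2)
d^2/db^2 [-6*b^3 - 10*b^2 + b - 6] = -36*b - 20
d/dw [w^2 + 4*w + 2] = 2*w + 4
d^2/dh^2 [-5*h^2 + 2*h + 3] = -10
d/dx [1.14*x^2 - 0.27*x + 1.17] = 2.28*x - 0.27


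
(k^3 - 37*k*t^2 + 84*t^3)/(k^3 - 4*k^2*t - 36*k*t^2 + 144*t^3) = (-k^2 - 4*k*t + 21*t^2)/(-k^2 + 36*t^2)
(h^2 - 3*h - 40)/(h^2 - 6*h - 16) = (h + 5)/(h + 2)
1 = 1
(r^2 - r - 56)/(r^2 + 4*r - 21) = (r - 8)/(r - 3)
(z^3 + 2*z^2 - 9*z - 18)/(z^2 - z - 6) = z + 3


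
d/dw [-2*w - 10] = -2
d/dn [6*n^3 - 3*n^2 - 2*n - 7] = 18*n^2 - 6*n - 2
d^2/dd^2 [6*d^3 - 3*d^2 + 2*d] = 36*d - 6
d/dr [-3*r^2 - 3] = -6*r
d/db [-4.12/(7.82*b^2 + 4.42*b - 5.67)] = (64.4368*b + 18.2104)/(7.82*b^2 + 4.42*b - 5.67)^2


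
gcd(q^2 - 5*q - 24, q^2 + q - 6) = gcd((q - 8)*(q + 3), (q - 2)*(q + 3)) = q + 3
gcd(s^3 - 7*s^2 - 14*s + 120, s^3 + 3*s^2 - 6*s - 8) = s + 4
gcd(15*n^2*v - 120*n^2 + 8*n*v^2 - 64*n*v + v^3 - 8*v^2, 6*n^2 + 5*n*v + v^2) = 3*n + v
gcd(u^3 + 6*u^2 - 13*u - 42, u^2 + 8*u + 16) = 1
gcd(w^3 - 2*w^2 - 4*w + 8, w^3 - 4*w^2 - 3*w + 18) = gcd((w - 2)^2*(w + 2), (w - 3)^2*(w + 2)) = w + 2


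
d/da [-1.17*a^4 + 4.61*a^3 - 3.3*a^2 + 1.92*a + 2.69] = -4.68*a^3 + 13.83*a^2 - 6.6*a + 1.92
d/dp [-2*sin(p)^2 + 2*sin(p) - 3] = -2*sin(2*p) + 2*cos(p)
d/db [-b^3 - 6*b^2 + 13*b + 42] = -3*b^2 - 12*b + 13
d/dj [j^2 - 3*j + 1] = 2*j - 3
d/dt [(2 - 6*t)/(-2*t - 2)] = 4/(t + 1)^2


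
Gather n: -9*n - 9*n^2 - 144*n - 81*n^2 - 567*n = -90*n^2 - 720*n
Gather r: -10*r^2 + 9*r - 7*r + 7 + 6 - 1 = -10*r^2 + 2*r + 12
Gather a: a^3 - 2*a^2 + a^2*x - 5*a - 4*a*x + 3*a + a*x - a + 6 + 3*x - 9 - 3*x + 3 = a^3 + a^2*(x - 2) + a*(-3*x - 3)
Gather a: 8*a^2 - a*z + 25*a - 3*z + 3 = 8*a^2 + a*(25 - z) - 3*z + 3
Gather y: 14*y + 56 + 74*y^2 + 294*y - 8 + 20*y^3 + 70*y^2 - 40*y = 20*y^3 + 144*y^2 + 268*y + 48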